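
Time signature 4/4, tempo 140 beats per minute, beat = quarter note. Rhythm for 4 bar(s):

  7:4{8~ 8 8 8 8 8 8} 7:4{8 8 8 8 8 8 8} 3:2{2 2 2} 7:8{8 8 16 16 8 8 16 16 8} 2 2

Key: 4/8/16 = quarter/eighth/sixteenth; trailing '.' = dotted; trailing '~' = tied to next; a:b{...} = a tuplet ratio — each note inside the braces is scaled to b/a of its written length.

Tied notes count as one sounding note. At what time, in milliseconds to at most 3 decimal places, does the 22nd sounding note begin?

note 22 onset = 72/7b = 4408.163ms

1. 0.0ms @ 0 + 244.898ms (4/7)
2. 244.898ms @ 4/7 + 122.449ms (2/7)
3. 367.347ms @ 6/7 + 122.449ms (2/7)
4. 489.796ms @ 8/7 + 122.449ms (2/7)
5. 612.245ms @ 10/7 + 122.449ms (2/7)
6. 734.694ms @ 12/7 + 122.449ms (2/7)
7. 857.143ms @ 2 + 122.449ms (2/7)
8. 979.592ms @ 16/7 + 122.449ms (2/7)
9. 1102.041ms @ 18/7 + 122.449ms (2/7)
10. 1224.49ms @ 20/7 + 122.449ms (2/7)
11. 1346.939ms @ 22/7 + 122.449ms (2/7)
12. 1469.388ms @ 24/7 + 122.449ms (2/7)
13. 1591.837ms @ 26/7 + 122.449ms (2/7)
14. 1714.286ms @ 4 + 571.429ms (4/3)
15. 2285.714ms @ 16/3 + 571.429ms (4/3)
16. 2857.143ms @ 20/3 + 571.429ms (4/3)
17. 3428.571ms @ 8 + 244.898ms (4/7)
18. 3673.469ms @ 60/7 + 244.898ms (4/7)
19. 3918.367ms @ 64/7 + 122.449ms (2/7)
20. 4040.816ms @ 66/7 + 122.449ms (2/7)
21. 4163.265ms @ 68/7 + 244.898ms (4/7)
22. 4408.163ms @ 72/7 + 244.898ms (4/7)
23. 4653.061ms @ 76/7 + 122.449ms (2/7)
24. 4775.51ms @ 78/7 + 122.449ms (2/7)
25. 4897.959ms @ 80/7 + 244.898ms (4/7)
26. 5142.857ms @ 12 + 857.143ms (2)
27. 6000.0ms @ 14 + 857.143ms (2)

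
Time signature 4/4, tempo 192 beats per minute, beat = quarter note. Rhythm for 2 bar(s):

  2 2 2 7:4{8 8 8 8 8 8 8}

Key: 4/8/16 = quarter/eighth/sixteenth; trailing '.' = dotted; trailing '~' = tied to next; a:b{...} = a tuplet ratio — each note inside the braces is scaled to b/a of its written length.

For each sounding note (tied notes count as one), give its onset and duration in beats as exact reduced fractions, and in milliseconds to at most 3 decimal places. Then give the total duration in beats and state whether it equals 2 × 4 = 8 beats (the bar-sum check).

1) 0.0ms=0b +625.0ms=2b
2) 625.0ms=2b +625.0ms=2b
3) 1250.0ms=4b +625.0ms=2b
4) 1875.0ms=6b +89.286ms=2/7b
5) 1964.286ms=44/7b +89.286ms=2/7b
6) 2053.571ms=46/7b +89.286ms=2/7b
7) 2142.857ms=48/7b +89.286ms=2/7b
8) 2232.143ms=50/7b +89.286ms=2/7b
9) 2321.429ms=52/7b +89.286ms=2/7b
10) 2410.714ms=54/7b +89.286ms=2/7b
Σ=8b of 8 (192bpm 4/4) — PASS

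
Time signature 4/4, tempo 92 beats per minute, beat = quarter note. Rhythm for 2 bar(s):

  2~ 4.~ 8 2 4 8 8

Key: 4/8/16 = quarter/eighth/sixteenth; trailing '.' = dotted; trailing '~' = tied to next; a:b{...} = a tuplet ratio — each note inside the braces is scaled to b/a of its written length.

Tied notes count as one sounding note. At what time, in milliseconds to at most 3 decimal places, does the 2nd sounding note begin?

1. 0.0ms @ 0 + 2608.696ms (4)
2. 2608.696ms @ 4 + 1304.348ms (2)
3. 3913.043ms @ 6 + 652.174ms (1)
4. 4565.217ms @ 7 + 326.087ms (1/2)
5. 4891.304ms @ 15/2 + 326.087ms (1/2)

note 2 onset = 4b = 2608.696ms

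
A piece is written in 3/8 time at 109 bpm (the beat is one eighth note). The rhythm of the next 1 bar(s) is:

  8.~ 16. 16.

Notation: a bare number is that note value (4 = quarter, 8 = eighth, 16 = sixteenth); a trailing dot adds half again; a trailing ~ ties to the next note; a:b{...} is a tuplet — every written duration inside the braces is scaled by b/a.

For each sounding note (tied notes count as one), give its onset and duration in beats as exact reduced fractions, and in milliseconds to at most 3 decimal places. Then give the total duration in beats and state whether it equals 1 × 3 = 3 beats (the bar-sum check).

1) 0.0ms=0b +1238.532ms=9/4b
2) 1238.532ms=9/4b +412.844ms=3/4b
Σ=3b of 3 (109bpm 3/8) — PASS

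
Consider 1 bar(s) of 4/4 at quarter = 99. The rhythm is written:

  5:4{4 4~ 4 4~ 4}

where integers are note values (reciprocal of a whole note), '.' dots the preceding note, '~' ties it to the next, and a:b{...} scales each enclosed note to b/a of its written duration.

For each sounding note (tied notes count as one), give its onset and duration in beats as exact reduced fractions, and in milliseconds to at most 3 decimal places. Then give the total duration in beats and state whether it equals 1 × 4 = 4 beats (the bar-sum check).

1) 0.0ms=0b +484.848ms=4/5b
2) 484.848ms=4/5b +969.697ms=8/5b
3) 1454.545ms=12/5b +969.697ms=8/5b
Σ=4b of 4 (99bpm 4/4) — PASS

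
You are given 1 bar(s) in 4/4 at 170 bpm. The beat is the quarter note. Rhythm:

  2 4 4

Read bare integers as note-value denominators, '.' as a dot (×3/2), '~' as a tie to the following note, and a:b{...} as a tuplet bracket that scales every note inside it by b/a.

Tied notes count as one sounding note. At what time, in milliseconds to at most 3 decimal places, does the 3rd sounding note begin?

note 3 onset = 3b = 1058.824ms

1. 0.0ms @ 0 + 705.882ms (2)
2. 705.882ms @ 2 + 352.941ms (1)
3. 1058.824ms @ 3 + 352.941ms (1)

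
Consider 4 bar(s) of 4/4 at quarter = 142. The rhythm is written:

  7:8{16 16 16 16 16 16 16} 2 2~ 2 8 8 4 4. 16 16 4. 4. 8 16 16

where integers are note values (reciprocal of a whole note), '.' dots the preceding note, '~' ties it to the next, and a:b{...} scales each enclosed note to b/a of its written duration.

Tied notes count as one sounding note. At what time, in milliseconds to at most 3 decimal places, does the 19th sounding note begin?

1. 0.0ms @ 0 + 120.724ms (2/7)
2. 120.724ms @ 2/7 + 120.724ms (2/7)
3. 241.449ms @ 4/7 + 120.724ms (2/7)
4. 362.173ms @ 6/7 + 120.724ms (2/7)
5. 482.897ms @ 8/7 + 120.724ms (2/7)
6. 603.622ms @ 10/7 + 120.724ms (2/7)
7. 724.346ms @ 12/7 + 120.724ms (2/7)
8. 845.07ms @ 2 + 845.07ms (2)
9. 1690.141ms @ 4 + 1690.141ms (4)
10. 3380.282ms @ 8 + 211.268ms (1/2)
11. 3591.549ms @ 17/2 + 211.268ms (1/2)
12. 3802.817ms @ 9 + 422.535ms (1)
13. 4225.352ms @ 10 + 633.803ms (3/2)
14. 4859.155ms @ 23/2 + 105.634ms (1/4)
15. 4964.789ms @ 47/4 + 105.634ms (1/4)
16. 5070.423ms @ 12 + 633.803ms (3/2)
17. 5704.225ms @ 27/2 + 633.803ms (3/2)
18. 6338.028ms @ 15 + 211.268ms (1/2)
19. 6549.296ms @ 31/2 + 105.634ms (1/4)
20. 6654.93ms @ 63/4 + 105.634ms (1/4)

note 19 onset = 31/2b = 6549.296ms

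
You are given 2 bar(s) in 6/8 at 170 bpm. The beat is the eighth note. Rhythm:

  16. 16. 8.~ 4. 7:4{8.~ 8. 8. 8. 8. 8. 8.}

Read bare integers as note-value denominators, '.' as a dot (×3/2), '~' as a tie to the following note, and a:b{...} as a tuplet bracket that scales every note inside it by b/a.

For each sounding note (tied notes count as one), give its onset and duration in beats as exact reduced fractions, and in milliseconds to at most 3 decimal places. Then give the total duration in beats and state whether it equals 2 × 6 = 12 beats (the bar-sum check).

1) 0.0ms=0b +264.706ms=3/4b
2) 264.706ms=3/4b +264.706ms=3/4b
3) 529.412ms=3/2b +1588.235ms=9/2b
4) 2117.647ms=6b +605.042ms=12/7b
5) 2722.689ms=54/7b +302.521ms=6/7b
6) 3025.21ms=60/7b +302.521ms=6/7b
7) 3327.731ms=66/7b +302.521ms=6/7b
8) 3630.252ms=72/7b +302.521ms=6/7b
9) 3932.773ms=78/7b +302.521ms=6/7b
Σ=12b of 12 (170bpm 6/8) — PASS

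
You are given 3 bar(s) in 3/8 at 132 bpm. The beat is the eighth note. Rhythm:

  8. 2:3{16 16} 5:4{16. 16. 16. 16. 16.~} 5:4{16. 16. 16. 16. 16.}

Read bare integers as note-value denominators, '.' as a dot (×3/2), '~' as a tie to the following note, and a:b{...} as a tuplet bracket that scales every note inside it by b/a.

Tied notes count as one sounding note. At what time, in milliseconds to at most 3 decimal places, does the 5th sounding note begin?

1. 0.0ms @ 0 + 681.818ms (3/2)
2. 681.818ms @ 3/2 + 340.909ms (3/4)
3. 1022.727ms @ 9/4 + 340.909ms (3/4)
4. 1363.636ms @ 3 + 272.727ms (3/5)
5. 1636.364ms @ 18/5 + 272.727ms (3/5)
6. 1909.091ms @ 21/5 + 272.727ms (3/5)
7. 2181.818ms @ 24/5 + 272.727ms (3/5)
8. 2454.545ms @ 27/5 + 545.455ms (6/5)
9. 3000.0ms @ 33/5 + 272.727ms (3/5)
10. 3272.727ms @ 36/5 + 272.727ms (3/5)
11. 3545.455ms @ 39/5 + 272.727ms (3/5)
12. 3818.182ms @ 42/5 + 272.727ms (3/5)

note 5 onset = 18/5b = 1636.364ms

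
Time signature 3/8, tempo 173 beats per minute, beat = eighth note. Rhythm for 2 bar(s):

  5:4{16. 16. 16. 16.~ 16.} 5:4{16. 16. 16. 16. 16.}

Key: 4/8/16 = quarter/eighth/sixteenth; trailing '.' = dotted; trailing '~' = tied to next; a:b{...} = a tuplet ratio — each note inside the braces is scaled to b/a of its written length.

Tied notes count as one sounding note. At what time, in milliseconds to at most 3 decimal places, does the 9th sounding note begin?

note 9 onset = 27/5b = 1872.832ms

1. 0.0ms @ 0 + 208.092ms (3/5)
2. 208.092ms @ 3/5 + 208.092ms (3/5)
3. 416.185ms @ 6/5 + 208.092ms (3/5)
4. 624.277ms @ 9/5 + 416.185ms (6/5)
5. 1040.462ms @ 3 + 208.092ms (3/5)
6. 1248.555ms @ 18/5 + 208.092ms (3/5)
7. 1456.647ms @ 21/5 + 208.092ms (3/5)
8. 1664.74ms @ 24/5 + 208.092ms (3/5)
9. 1872.832ms @ 27/5 + 208.092ms (3/5)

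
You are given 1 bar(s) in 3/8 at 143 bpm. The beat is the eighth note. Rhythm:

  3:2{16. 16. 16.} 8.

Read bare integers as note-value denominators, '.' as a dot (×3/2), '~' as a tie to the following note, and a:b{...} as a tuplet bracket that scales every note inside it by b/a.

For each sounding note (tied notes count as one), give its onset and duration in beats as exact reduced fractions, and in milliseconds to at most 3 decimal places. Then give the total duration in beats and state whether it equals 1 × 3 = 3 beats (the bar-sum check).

1) 0.0ms=0b +209.79ms=1/2b
2) 209.79ms=1/2b +209.79ms=1/2b
3) 419.58ms=1b +209.79ms=1/2b
4) 629.371ms=3/2b +629.371ms=3/2b
Σ=3b of 3 (143bpm 3/8) — PASS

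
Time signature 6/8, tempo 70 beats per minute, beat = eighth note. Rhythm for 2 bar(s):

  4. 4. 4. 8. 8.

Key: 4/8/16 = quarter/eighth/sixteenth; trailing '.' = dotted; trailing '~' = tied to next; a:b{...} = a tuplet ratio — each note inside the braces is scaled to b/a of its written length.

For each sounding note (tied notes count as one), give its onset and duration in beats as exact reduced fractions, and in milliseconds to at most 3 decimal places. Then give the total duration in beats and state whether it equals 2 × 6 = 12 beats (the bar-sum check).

1) 0.0ms=0b +2571.429ms=3b
2) 2571.429ms=3b +2571.429ms=3b
3) 5142.857ms=6b +2571.429ms=3b
4) 7714.286ms=9b +1285.714ms=3/2b
5) 9000.0ms=21/2b +1285.714ms=3/2b
Σ=12b of 12 (70bpm 6/8) — PASS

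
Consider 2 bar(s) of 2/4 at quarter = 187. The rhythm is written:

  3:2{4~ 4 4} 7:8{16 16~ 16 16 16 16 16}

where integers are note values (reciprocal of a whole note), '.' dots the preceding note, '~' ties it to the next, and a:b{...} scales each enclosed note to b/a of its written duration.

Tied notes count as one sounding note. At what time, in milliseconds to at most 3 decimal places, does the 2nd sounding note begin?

1. 0.0ms @ 0 + 427.807ms (4/3)
2. 427.807ms @ 4/3 + 213.904ms (2/3)
3. 641.711ms @ 2 + 91.673ms (2/7)
4. 733.384ms @ 16/7 + 183.346ms (4/7)
5. 916.73ms @ 20/7 + 91.673ms (2/7)
6. 1008.403ms @ 22/7 + 91.673ms (2/7)
7. 1100.076ms @ 24/7 + 91.673ms (2/7)
8. 1191.749ms @ 26/7 + 91.673ms (2/7)

note 2 onset = 4/3b = 427.807ms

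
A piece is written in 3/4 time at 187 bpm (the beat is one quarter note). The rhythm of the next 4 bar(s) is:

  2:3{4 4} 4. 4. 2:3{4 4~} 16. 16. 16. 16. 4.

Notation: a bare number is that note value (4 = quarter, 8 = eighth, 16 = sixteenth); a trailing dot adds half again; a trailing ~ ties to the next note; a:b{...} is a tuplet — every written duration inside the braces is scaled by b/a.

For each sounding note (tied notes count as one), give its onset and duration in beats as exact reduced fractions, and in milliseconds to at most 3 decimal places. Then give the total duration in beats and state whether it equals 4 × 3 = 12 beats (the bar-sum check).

1) 0.0ms=0b +481.283ms=3/2b
2) 481.283ms=3/2b +481.283ms=3/2b
3) 962.567ms=3b +481.283ms=3/2b
4) 1443.85ms=9/2b +481.283ms=3/2b
5) 1925.134ms=6b +481.283ms=3/2b
6) 2406.417ms=15/2b +601.604ms=15/8b
7) 3008.021ms=75/8b +120.321ms=3/8b
8) 3128.342ms=39/4b +120.321ms=3/8b
9) 3248.663ms=81/8b +120.321ms=3/8b
10) 3368.984ms=21/2b +481.283ms=3/2b
Σ=12b of 12 (187bpm 3/4) — PASS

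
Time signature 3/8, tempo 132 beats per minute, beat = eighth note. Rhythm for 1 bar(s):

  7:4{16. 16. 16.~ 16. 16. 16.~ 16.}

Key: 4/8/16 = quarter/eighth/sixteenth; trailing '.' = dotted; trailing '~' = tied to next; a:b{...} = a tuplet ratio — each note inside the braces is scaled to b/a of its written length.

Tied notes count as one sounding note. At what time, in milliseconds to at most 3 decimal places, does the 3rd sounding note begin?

1. 0.0ms @ 0 + 194.805ms (3/7)
2. 194.805ms @ 3/7 + 194.805ms (3/7)
3. 389.61ms @ 6/7 + 389.61ms (6/7)
4. 779.221ms @ 12/7 + 194.805ms (3/7)
5. 974.026ms @ 15/7 + 389.61ms (6/7)

note 3 onset = 6/7b = 389.61ms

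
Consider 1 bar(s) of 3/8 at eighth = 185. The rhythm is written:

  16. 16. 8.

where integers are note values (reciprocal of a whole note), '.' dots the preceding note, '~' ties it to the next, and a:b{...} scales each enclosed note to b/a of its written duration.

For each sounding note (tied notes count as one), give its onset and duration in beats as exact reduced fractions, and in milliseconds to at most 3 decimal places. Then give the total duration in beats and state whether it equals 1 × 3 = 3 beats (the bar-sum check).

1) 0.0ms=0b +243.243ms=3/4b
2) 243.243ms=3/4b +243.243ms=3/4b
3) 486.486ms=3/2b +486.486ms=3/2b
Σ=3b of 3 (185bpm 3/8) — PASS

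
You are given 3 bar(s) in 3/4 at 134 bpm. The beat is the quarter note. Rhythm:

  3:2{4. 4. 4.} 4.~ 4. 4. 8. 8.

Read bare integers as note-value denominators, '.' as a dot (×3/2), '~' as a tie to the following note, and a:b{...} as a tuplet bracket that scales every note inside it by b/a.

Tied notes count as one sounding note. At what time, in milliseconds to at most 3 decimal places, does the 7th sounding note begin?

note 7 onset = 33/4b = 3694.03ms

1. 0.0ms @ 0 + 447.761ms (1)
2. 447.761ms @ 1 + 447.761ms (1)
3. 895.522ms @ 2 + 447.761ms (1)
4. 1343.284ms @ 3 + 1343.284ms (3)
5. 2686.567ms @ 6 + 671.642ms (3/2)
6. 3358.209ms @ 15/2 + 335.821ms (3/4)
7. 3694.03ms @ 33/4 + 335.821ms (3/4)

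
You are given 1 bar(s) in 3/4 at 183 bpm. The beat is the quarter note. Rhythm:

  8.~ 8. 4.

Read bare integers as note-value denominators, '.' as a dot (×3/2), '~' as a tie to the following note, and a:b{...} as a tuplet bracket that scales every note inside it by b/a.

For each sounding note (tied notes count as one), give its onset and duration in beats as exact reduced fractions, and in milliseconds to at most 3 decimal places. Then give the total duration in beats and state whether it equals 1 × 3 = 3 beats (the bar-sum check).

1) 0.0ms=0b +491.803ms=3/2b
2) 491.803ms=3/2b +491.803ms=3/2b
Σ=3b of 3 (183bpm 3/4) — PASS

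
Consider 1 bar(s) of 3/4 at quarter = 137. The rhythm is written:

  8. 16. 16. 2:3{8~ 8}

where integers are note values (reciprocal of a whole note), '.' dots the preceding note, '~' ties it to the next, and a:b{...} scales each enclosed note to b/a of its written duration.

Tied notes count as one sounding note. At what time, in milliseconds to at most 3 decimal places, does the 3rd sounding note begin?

note 3 onset = 9/8b = 492.701ms

1. 0.0ms @ 0 + 328.467ms (3/4)
2. 328.467ms @ 3/4 + 164.234ms (3/8)
3. 492.701ms @ 9/8 + 164.234ms (3/8)
4. 656.934ms @ 3/2 + 656.934ms (3/2)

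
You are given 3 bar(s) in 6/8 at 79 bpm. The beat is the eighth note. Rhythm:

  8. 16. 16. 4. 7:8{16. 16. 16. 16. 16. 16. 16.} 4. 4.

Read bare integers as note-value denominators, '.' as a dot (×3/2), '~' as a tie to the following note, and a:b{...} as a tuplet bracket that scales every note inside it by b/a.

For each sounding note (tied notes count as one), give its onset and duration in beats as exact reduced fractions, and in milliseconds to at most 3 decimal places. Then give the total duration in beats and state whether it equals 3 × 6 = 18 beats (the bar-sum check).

1) 0.0ms=0b +1139.241ms=3/2b
2) 1139.241ms=3/2b +569.62ms=3/4b
3) 1708.861ms=9/4b +569.62ms=3/4b
4) 2278.481ms=3b +2278.481ms=3b
5) 4556.962ms=6b +650.995ms=6/7b
6) 5207.957ms=48/7b +650.995ms=6/7b
7) 5858.951ms=54/7b +650.995ms=6/7b
8) 6509.946ms=60/7b +650.995ms=6/7b
9) 7160.94ms=66/7b +650.995ms=6/7b
10) 7811.935ms=72/7b +650.995ms=6/7b
11) 8462.929ms=78/7b +650.995ms=6/7b
12) 9113.924ms=12b +2278.481ms=3b
13) 11392.405ms=15b +2278.481ms=3b
Σ=18b of 18 (79bpm 6/8) — PASS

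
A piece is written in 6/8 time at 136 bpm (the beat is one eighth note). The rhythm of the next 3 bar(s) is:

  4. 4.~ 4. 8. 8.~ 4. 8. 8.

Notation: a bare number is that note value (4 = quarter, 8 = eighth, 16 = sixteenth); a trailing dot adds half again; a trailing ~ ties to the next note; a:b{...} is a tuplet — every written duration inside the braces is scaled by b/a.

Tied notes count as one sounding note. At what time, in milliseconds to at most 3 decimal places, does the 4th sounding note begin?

1. 0.0ms @ 0 + 1323.529ms (3)
2. 1323.529ms @ 3 + 2647.059ms (6)
3. 3970.588ms @ 9 + 661.765ms (3/2)
4. 4632.353ms @ 21/2 + 1985.294ms (9/2)
5. 6617.647ms @ 15 + 661.765ms (3/2)
6. 7279.412ms @ 33/2 + 661.765ms (3/2)

note 4 onset = 21/2b = 4632.353ms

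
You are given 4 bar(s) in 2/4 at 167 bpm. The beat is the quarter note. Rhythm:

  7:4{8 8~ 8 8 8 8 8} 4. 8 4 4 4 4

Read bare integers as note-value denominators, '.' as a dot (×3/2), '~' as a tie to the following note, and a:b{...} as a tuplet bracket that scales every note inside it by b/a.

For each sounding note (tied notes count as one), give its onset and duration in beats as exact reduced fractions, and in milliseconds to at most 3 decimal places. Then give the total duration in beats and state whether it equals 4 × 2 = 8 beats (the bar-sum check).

1) 0.0ms=0b +102.652ms=2/7b
2) 102.652ms=2/7b +205.304ms=4/7b
3) 307.956ms=6/7b +102.652ms=2/7b
4) 410.607ms=8/7b +102.652ms=2/7b
5) 513.259ms=10/7b +102.652ms=2/7b
6) 615.911ms=12/7b +102.652ms=2/7b
7) 718.563ms=2b +538.922ms=3/2b
8) 1257.485ms=7/2b +179.641ms=1/2b
9) 1437.126ms=4b +359.281ms=1b
10) 1796.407ms=5b +359.281ms=1b
11) 2155.689ms=6b +359.281ms=1b
12) 2514.97ms=7b +359.281ms=1b
Σ=8b of 8 (167bpm 2/4) — PASS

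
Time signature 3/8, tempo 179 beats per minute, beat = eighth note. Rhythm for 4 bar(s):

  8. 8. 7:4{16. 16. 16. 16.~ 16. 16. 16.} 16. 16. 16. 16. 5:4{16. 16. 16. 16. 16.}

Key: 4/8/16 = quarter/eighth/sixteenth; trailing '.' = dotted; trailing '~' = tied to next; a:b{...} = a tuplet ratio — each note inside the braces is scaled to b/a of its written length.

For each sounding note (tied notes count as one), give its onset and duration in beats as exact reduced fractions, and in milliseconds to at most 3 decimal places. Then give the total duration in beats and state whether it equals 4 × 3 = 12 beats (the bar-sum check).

1) 0.0ms=0b +502.793ms=3/2b
2) 502.793ms=3/2b +502.793ms=3/2b
3) 1005.587ms=3b +143.655ms=3/7b
4) 1149.242ms=24/7b +143.655ms=3/7b
5) 1292.897ms=27/7b +143.655ms=3/7b
6) 1436.552ms=30/7b +287.31ms=6/7b
7) 1723.863ms=36/7b +143.655ms=3/7b
8) 1867.518ms=39/7b +143.655ms=3/7b
9) 2011.173ms=6b +251.397ms=3/4b
10) 2262.57ms=27/4b +251.397ms=3/4b
11) 2513.966ms=15/2b +251.397ms=3/4b
12) 2765.363ms=33/4b +251.397ms=3/4b
13) 3016.76ms=9b +201.117ms=3/5b
14) 3217.877ms=48/5b +201.117ms=3/5b
15) 3418.994ms=51/5b +201.117ms=3/5b
16) 3620.112ms=54/5b +201.117ms=3/5b
17) 3821.229ms=57/5b +201.117ms=3/5b
Σ=12b of 12 (179bpm 3/8) — PASS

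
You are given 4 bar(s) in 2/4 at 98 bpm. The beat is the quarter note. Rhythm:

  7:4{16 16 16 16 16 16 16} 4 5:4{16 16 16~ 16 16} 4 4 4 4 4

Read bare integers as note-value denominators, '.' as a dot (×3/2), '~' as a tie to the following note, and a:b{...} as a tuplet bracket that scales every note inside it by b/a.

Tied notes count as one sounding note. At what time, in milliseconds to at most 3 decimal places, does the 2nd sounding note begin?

1. 0.0ms @ 0 + 87.464ms (1/7)
2. 87.464ms @ 1/7 + 87.464ms (1/7)
3. 174.927ms @ 2/7 + 87.464ms (1/7)
4. 262.391ms @ 3/7 + 87.464ms (1/7)
5. 349.854ms @ 4/7 + 87.464ms (1/7)
6. 437.318ms @ 5/7 + 87.464ms (1/7)
7. 524.781ms @ 6/7 + 87.464ms (1/7)
8. 612.245ms @ 1 + 612.245ms (1)
9. 1224.49ms @ 2 + 122.449ms (1/5)
10. 1346.939ms @ 11/5 + 122.449ms (1/5)
11. 1469.388ms @ 12/5 + 244.898ms (2/5)
12. 1714.286ms @ 14/5 + 122.449ms (1/5)
13. 1836.735ms @ 3 + 612.245ms (1)
14. 2448.98ms @ 4 + 612.245ms (1)
15. 3061.224ms @ 5 + 612.245ms (1)
16. 3673.469ms @ 6 + 612.245ms (1)
17. 4285.714ms @ 7 + 612.245ms (1)

note 2 onset = 1/7b = 87.464ms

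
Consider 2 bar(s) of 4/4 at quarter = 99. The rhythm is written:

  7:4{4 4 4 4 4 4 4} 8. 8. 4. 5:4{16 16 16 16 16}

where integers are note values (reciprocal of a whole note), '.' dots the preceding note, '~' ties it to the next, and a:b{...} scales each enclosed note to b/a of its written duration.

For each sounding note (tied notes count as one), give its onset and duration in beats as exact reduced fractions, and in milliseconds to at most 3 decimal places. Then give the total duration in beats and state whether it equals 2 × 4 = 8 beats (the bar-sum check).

1) 0.0ms=0b +346.32ms=4/7b
2) 346.32ms=4/7b +346.32ms=4/7b
3) 692.641ms=8/7b +346.32ms=4/7b
4) 1038.961ms=12/7b +346.32ms=4/7b
5) 1385.281ms=16/7b +346.32ms=4/7b
6) 1731.602ms=20/7b +346.32ms=4/7b
7) 2077.922ms=24/7b +346.32ms=4/7b
8) 2424.242ms=4b +454.545ms=3/4b
9) 2878.788ms=19/4b +454.545ms=3/4b
10) 3333.333ms=11/2b +909.091ms=3/2b
11) 4242.424ms=7b +121.212ms=1/5b
12) 4363.636ms=36/5b +121.212ms=1/5b
13) 4484.848ms=37/5b +121.212ms=1/5b
14) 4606.061ms=38/5b +121.212ms=1/5b
15) 4727.273ms=39/5b +121.212ms=1/5b
Σ=8b of 8 (99bpm 4/4) — PASS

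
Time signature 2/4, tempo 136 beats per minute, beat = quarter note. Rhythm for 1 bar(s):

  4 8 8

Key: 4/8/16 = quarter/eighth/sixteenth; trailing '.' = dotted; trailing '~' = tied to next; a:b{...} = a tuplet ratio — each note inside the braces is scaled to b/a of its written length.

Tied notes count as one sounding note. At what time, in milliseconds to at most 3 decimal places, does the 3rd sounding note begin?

note 3 onset = 3/2b = 661.765ms

1. 0.0ms @ 0 + 441.176ms (1)
2. 441.176ms @ 1 + 220.588ms (1/2)
3. 661.765ms @ 3/2 + 220.588ms (1/2)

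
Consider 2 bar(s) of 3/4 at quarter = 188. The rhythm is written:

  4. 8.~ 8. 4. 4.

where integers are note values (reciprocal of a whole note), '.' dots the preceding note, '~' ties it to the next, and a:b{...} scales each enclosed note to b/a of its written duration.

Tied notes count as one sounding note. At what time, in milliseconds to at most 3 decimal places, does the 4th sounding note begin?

1. 0.0ms @ 0 + 478.723ms (3/2)
2. 478.723ms @ 3/2 + 478.723ms (3/2)
3. 957.447ms @ 3 + 478.723ms (3/2)
4. 1436.17ms @ 9/2 + 478.723ms (3/2)

note 4 onset = 9/2b = 1436.17ms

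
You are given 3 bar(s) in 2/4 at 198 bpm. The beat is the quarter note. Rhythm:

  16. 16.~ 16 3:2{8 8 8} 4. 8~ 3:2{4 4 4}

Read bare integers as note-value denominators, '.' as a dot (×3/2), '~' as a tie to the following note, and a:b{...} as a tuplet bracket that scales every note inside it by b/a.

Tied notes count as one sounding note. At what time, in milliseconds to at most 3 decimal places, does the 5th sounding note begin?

1. 0.0ms @ 0 + 113.636ms (3/8)
2. 113.636ms @ 3/8 + 189.394ms (5/8)
3. 303.03ms @ 1 + 101.01ms (1/3)
4. 404.04ms @ 4/3 + 101.01ms (1/3)
5. 505.051ms @ 5/3 + 101.01ms (1/3)
6. 606.061ms @ 2 + 454.545ms (3/2)
7. 1060.606ms @ 7/2 + 353.535ms (7/6)
8. 1414.141ms @ 14/3 + 202.02ms (2/3)
9. 1616.162ms @ 16/3 + 202.02ms (2/3)

note 5 onset = 5/3b = 505.051ms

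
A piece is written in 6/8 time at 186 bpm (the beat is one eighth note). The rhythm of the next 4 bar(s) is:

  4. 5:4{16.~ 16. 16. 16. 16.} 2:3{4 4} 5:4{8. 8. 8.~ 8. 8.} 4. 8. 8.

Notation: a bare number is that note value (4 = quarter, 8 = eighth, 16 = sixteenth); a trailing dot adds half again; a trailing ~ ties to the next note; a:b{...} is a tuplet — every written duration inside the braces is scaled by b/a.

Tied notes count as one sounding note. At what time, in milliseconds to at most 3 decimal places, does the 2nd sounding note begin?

1. 0.0ms @ 0 + 967.742ms (3)
2. 967.742ms @ 3 + 387.097ms (6/5)
3. 1354.839ms @ 21/5 + 193.548ms (3/5)
4. 1548.387ms @ 24/5 + 193.548ms (3/5)
5. 1741.935ms @ 27/5 + 193.548ms (3/5)
6. 1935.484ms @ 6 + 967.742ms (3)
7. 2903.226ms @ 9 + 967.742ms (3)
8. 3870.968ms @ 12 + 387.097ms (6/5)
9. 4258.065ms @ 66/5 + 387.097ms (6/5)
10. 4645.161ms @ 72/5 + 774.194ms (12/5)
11. 5419.355ms @ 84/5 + 387.097ms (6/5)
12. 5806.452ms @ 18 + 967.742ms (3)
13. 6774.194ms @ 21 + 483.871ms (3/2)
14. 7258.065ms @ 45/2 + 483.871ms (3/2)

note 2 onset = 3b = 967.742ms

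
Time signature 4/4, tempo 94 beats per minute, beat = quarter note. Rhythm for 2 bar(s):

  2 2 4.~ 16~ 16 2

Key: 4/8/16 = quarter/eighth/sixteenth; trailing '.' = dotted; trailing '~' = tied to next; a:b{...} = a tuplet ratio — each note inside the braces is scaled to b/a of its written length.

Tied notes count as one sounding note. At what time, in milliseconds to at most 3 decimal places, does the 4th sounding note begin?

note 4 onset = 6b = 3829.787ms

1. 0.0ms @ 0 + 1276.596ms (2)
2. 1276.596ms @ 2 + 1276.596ms (2)
3. 2553.191ms @ 4 + 1276.596ms (2)
4. 3829.787ms @ 6 + 1276.596ms (2)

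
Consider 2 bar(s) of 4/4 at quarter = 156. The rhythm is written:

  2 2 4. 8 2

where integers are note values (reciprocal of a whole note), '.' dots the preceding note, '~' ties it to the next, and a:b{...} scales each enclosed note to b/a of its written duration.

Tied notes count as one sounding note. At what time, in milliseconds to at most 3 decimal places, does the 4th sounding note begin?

note 4 onset = 11/2b = 2115.385ms

1. 0.0ms @ 0 + 769.231ms (2)
2. 769.231ms @ 2 + 769.231ms (2)
3. 1538.462ms @ 4 + 576.923ms (3/2)
4. 2115.385ms @ 11/2 + 192.308ms (1/2)
5. 2307.692ms @ 6 + 769.231ms (2)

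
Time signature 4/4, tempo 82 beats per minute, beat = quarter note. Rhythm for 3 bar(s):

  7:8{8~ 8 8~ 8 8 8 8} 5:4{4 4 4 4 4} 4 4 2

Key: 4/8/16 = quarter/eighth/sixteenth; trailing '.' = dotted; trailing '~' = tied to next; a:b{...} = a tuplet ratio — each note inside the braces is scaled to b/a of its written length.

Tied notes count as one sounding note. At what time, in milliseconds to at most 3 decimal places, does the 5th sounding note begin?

note 5 onset = 24/7b = 2508.711ms

1. 0.0ms @ 0 + 836.237ms (8/7)
2. 836.237ms @ 8/7 + 836.237ms (8/7)
3. 1672.474ms @ 16/7 + 418.118ms (4/7)
4. 2090.592ms @ 20/7 + 418.118ms (4/7)
5. 2508.711ms @ 24/7 + 418.118ms (4/7)
6. 2926.829ms @ 4 + 585.366ms (4/5)
7. 3512.195ms @ 24/5 + 585.366ms (4/5)
8. 4097.561ms @ 28/5 + 585.366ms (4/5)
9. 4682.927ms @ 32/5 + 585.366ms (4/5)
10. 5268.293ms @ 36/5 + 585.366ms (4/5)
11. 5853.659ms @ 8 + 731.707ms (1)
12. 6585.366ms @ 9 + 731.707ms (1)
13. 7317.073ms @ 10 + 1463.415ms (2)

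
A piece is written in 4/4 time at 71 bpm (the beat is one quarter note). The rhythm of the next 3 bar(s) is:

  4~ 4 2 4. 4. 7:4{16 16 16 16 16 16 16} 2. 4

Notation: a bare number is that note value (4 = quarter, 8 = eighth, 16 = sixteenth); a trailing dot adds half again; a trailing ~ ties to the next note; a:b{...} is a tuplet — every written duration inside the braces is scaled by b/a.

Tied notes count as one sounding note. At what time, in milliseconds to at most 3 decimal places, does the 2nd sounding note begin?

1. 0.0ms @ 0 + 1690.141ms (2)
2. 1690.141ms @ 2 + 1690.141ms (2)
3. 3380.282ms @ 4 + 1267.606ms (3/2)
4. 4647.887ms @ 11/2 + 1267.606ms (3/2)
5. 5915.493ms @ 7 + 120.724ms (1/7)
6. 6036.217ms @ 50/7 + 120.724ms (1/7)
7. 6156.942ms @ 51/7 + 120.724ms (1/7)
8. 6277.666ms @ 52/7 + 120.724ms (1/7)
9. 6398.39ms @ 53/7 + 120.724ms (1/7)
10. 6519.115ms @ 54/7 + 120.724ms (1/7)
11. 6639.839ms @ 55/7 + 120.724ms (1/7)
12. 6760.563ms @ 8 + 2535.211ms (3)
13. 9295.775ms @ 11 + 845.07ms (1)

note 2 onset = 2b = 1690.141ms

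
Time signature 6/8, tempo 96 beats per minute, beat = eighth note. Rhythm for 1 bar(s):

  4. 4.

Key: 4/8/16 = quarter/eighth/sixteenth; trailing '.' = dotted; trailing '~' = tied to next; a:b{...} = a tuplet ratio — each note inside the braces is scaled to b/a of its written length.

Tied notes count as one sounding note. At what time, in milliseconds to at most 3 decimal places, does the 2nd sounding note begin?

1. 0.0ms @ 0 + 1875.0ms (3)
2. 1875.0ms @ 3 + 1875.0ms (3)

note 2 onset = 3b = 1875.0ms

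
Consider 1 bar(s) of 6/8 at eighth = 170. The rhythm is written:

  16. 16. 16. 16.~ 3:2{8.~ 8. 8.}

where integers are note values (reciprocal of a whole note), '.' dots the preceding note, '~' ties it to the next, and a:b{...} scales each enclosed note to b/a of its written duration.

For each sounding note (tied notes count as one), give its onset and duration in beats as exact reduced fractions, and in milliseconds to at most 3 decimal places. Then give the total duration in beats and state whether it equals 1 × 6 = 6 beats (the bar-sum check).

1) 0.0ms=0b +264.706ms=3/4b
2) 264.706ms=3/4b +264.706ms=3/4b
3) 529.412ms=3/2b +264.706ms=3/4b
4) 794.118ms=9/4b +970.588ms=11/4b
5) 1764.706ms=5b +352.941ms=1b
Σ=6b of 6 (170bpm 6/8) — PASS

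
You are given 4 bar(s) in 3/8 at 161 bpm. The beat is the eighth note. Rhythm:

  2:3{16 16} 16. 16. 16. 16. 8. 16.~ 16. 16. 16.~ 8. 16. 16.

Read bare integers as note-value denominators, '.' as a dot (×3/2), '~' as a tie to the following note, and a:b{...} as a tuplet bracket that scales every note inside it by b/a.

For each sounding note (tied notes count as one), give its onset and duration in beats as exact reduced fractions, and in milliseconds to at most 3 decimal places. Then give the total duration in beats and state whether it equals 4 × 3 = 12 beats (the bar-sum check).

1) 0.0ms=0b +279.503ms=3/4b
2) 279.503ms=3/4b +279.503ms=3/4b
3) 559.006ms=3/2b +279.503ms=3/4b
4) 838.509ms=9/4b +279.503ms=3/4b
5) 1118.012ms=3b +279.503ms=3/4b
6) 1397.516ms=15/4b +279.503ms=3/4b
7) 1677.019ms=9/2b +559.006ms=3/2b
8) 2236.025ms=6b +559.006ms=3/2b
9) 2795.031ms=15/2b +279.503ms=3/4b
10) 3074.534ms=33/4b +838.509ms=9/4b
11) 3913.043ms=21/2b +279.503ms=3/4b
12) 4192.547ms=45/4b +279.503ms=3/4b
Σ=12b of 12 (161bpm 3/8) — PASS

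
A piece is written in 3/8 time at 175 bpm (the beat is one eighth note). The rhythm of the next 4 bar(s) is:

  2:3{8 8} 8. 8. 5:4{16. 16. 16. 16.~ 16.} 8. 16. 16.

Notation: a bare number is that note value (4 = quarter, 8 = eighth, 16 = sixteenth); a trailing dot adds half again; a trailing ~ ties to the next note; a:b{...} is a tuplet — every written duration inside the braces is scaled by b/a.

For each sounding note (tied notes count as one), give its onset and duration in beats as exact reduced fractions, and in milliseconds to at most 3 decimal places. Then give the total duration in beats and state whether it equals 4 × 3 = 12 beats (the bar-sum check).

1) 0.0ms=0b +514.286ms=3/2b
2) 514.286ms=3/2b +514.286ms=3/2b
3) 1028.571ms=3b +514.286ms=3/2b
4) 1542.857ms=9/2b +514.286ms=3/2b
5) 2057.143ms=6b +205.714ms=3/5b
6) 2262.857ms=33/5b +205.714ms=3/5b
7) 2468.571ms=36/5b +205.714ms=3/5b
8) 2674.286ms=39/5b +411.429ms=6/5b
9) 3085.714ms=9b +514.286ms=3/2b
10) 3600.0ms=21/2b +257.143ms=3/4b
11) 3857.143ms=45/4b +257.143ms=3/4b
Σ=12b of 12 (175bpm 3/8) — PASS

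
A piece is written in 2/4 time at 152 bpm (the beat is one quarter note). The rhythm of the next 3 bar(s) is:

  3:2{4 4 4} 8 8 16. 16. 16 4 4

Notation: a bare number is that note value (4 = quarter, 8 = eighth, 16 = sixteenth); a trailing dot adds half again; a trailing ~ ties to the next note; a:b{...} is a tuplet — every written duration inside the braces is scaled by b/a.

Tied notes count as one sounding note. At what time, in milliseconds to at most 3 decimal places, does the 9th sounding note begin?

note 9 onset = 4b = 1578.947ms

1. 0.0ms @ 0 + 263.158ms (2/3)
2. 263.158ms @ 2/3 + 263.158ms (2/3)
3. 526.316ms @ 4/3 + 263.158ms (2/3)
4. 789.474ms @ 2 + 197.368ms (1/2)
5. 986.842ms @ 5/2 + 197.368ms (1/2)
6. 1184.211ms @ 3 + 148.026ms (3/8)
7. 1332.237ms @ 27/8 + 148.026ms (3/8)
8. 1480.263ms @ 15/4 + 98.684ms (1/4)
9. 1578.947ms @ 4 + 394.737ms (1)
10. 1973.684ms @ 5 + 394.737ms (1)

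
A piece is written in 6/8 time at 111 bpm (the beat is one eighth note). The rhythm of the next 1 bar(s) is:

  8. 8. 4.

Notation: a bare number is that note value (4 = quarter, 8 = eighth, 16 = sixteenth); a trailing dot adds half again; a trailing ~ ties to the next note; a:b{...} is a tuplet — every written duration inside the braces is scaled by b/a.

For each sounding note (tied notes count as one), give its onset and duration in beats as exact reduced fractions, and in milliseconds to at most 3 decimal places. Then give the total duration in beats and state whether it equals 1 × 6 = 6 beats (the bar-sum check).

1) 0.0ms=0b +810.811ms=3/2b
2) 810.811ms=3/2b +810.811ms=3/2b
3) 1621.622ms=3b +1621.622ms=3b
Σ=6b of 6 (111bpm 6/8) — PASS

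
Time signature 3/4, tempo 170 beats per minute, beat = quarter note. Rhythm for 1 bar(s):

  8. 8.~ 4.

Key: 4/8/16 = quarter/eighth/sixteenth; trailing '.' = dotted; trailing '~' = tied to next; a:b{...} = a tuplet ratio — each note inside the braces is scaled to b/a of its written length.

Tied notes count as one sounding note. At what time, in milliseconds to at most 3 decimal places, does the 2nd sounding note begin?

note 2 onset = 3/4b = 264.706ms

1. 0.0ms @ 0 + 264.706ms (3/4)
2. 264.706ms @ 3/4 + 794.118ms (9/4)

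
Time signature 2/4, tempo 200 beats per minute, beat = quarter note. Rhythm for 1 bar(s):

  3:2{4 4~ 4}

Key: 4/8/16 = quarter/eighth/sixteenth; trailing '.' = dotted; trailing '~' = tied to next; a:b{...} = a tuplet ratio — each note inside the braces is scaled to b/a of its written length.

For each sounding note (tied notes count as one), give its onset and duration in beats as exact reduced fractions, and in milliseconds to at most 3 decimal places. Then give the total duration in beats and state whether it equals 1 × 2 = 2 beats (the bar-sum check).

1) 0.0ms=0b +200.0ms=2/3b
2) 200.0ms=2/3b +400.0ms=4/3b
Σ=2b of 2 (200bpm 2/4) — PASS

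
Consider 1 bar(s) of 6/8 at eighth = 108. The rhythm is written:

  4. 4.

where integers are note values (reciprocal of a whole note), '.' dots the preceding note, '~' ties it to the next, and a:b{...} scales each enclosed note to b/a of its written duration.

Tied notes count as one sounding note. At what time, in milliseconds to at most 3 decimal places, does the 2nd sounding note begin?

note 2 onset = 3b = 1666.667ms

1. 0.0ms @ 0 + 1666.667ms (3)
2. 1666.667ms @ 3 + 1666.667ms (3)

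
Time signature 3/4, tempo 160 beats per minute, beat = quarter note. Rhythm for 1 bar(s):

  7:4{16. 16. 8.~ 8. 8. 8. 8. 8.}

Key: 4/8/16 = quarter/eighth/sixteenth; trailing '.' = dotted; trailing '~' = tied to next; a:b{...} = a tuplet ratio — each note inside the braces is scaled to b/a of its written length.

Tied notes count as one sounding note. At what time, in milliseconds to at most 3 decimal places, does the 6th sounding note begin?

1. 0.0ms @ 0 + 80.357ms (3/14)
2. 80.357ms @ 3/14 + 80.357ms (3/14)
3. 160.714ms @ 3/7 + 321.429ms (6/7)
4. 482.143ms @ 9/7 + 160.714ms (3/7)
5. 642.857ms @ 12/7 + 160.714ms (3/7)
6. 803.571ms @ 15/7 + 160.714ms (3/7)
7. 964.286ms @ 18/7 + 160.714ms (3/7)

note 6 onset = 15/7b = 803.571ms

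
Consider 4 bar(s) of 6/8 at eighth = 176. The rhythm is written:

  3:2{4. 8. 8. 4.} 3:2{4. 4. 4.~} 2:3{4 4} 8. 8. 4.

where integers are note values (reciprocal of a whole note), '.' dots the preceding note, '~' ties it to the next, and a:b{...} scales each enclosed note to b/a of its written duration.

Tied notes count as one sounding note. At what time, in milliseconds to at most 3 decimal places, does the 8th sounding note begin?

note 8 onset = 15b = 5113.636ms

1. 0.0ms @ 0 + 681.818ms (2)
2. 681.818ms @ 2 + 340.909ms (1)
3. 1022.727ms @ 3 + 340.909ms (1)
4. 1363.636ms @ 4 + 681.818ms (2)
5. 2045.455ms @ 6 + 681.818ms (2)
6. 2727.273ms @ 8 + 681.818ms (2)
7. 3409.091ms @ 10 + 1704.545ms (5)
8. 5113.636ms @ 15 + 1022.727ms (3)
9. 6136.364ms @ 18 + 511.364ms (3/2)
10. 6647.727ms @ 39/2 + 511.364ms (3/2)
11. 7159.091ms @ 21 + 1022.727ms (3)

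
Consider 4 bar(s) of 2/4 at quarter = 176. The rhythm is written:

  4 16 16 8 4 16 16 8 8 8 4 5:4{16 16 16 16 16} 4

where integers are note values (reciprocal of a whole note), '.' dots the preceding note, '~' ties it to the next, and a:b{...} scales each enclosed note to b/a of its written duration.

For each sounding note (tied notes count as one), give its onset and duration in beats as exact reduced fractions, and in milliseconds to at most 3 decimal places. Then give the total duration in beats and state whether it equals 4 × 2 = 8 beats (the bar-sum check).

1) 0.0ms=0b +340.909ms=1b
2) 340.909ms=1b +85.227ms=1/4b
3) 426.136ms=5/4b +85.227ms=1/4b
4) 511.364ms=3/2b +170.455ms=1/2b
5) 681.818ms=2b +340.909ms=1b
6) 1022.727ms=3b +85.227ms=1/4b
7) 1107.955ms=13/4b +85.227ms=1/4b
8) 1193.182ms=7/2b +170.455ms=1/2b
9) 1363.636ms=4b +170.455ms=1/2b
10) 1534.091ms=9/2b +170.455ms=1/2b
11) 1704.545ms=5b +340.909ms=1b
12) 2045.455ms=6b +68.182ms=1/5b
13) 2113.636ms=31/5b +68.182ms=1/5b
14) 2181.818ms=32/5b +68.182ms=1/5b
15) 2250.0ms=33/5b +68.182ms=1/5b
16) 2318.182ms=34/5b +68.182ms=1/5b
17) 2386.364ms=7b +340.909ms=1b
Σ=8b of 8 (176bpm 2/4) — PASS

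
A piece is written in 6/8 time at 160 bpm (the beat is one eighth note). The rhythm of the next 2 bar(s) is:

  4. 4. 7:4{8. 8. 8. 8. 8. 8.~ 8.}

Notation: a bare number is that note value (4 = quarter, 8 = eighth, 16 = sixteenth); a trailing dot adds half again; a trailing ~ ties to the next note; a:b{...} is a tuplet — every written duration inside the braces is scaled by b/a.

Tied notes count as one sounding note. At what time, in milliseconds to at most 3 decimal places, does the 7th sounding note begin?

1. 0.0ms @ 0 + 1125.0ms (3)
2. 1125.0ms @ 3 + 1125.0ms (3)
3. 2250.0ms @ 6 + 321.429ms (6/7)
4. 2571.429ms @ 48/7 + 321.429ms (6/7)
5. 2892.857ms @ 54/7 + 321.429ms (6/7)
6. 3214.286ms @ 60/7 + 321.429ms (6/7)
7. 3535.714ms @ 66/7 + 321.429ms (6/7)
8. 3857.143ms @ 72/7 + 642.857ms (12/7)

note 7 onset = 66/7b = 3535.714ms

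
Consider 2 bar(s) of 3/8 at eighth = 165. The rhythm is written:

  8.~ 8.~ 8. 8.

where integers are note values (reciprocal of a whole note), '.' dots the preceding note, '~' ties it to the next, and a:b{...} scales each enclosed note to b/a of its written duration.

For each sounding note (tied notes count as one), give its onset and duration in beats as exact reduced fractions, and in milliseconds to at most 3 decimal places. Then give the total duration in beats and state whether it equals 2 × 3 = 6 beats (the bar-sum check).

1) 0.0ms=0b +1636.364ms=9/2b
2) 1636.364ms=9/2b +545.455ms=3/2b
Σ=6b of 6 (165bpm 3/8) — PASS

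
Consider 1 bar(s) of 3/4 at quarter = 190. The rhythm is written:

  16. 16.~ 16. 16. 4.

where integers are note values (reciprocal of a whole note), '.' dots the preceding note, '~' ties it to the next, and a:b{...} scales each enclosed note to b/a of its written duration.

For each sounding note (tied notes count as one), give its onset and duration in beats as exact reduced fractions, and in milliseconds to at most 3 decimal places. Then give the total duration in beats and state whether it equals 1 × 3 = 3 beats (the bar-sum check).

1) 0.0ms=0b +118.421ms=3/8b
2) 118.421ms=3/8b +236.842ms=3/4b
3) 355.263ms=9/8b +118.421ms=3/8b
4) 473.684ms=3/2b +473.684ms=3/2b
Σ=3b of 3 (190bpm 3/4) — PASS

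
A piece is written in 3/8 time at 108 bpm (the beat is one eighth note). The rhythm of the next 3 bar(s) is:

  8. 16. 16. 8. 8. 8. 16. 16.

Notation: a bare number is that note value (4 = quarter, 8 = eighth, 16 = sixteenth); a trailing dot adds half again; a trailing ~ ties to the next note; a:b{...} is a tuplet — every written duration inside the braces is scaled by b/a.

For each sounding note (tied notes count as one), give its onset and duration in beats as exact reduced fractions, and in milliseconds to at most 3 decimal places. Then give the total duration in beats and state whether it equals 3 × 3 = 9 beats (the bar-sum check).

1) 0.0ms=0b +833.333ms=3/2b
2) 833.333ms=3/2b +416.667ms=3/4b
3) 1250.0ms=9/4b +416.667ms=3/4b
4) 1666.667ms=3b +833.333ms=3/2b
5) 2500.0ms=9/2b +833.333ms=3/2b
6) 3333.333ms=6b +833.333ms=3/2b
7) 4166.667ms=15/2b +416.667ms=3/4b
8) 4583.333ms=33/4b +416.667ms=3/4b
Σ=9b of 9 (108bpm 3/8) — PASS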